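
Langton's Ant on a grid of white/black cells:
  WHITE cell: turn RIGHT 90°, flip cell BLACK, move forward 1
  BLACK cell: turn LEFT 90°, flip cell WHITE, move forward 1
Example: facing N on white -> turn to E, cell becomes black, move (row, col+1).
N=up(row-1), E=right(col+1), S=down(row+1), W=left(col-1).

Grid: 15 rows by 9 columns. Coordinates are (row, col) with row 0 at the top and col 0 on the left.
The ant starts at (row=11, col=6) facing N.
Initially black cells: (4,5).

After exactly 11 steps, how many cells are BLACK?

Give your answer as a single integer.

Answer: 8

Derivation:
Step 1: on WHITE (11,6): turn R to E, flip to black, move to (11,7). |black|=2
Step 2: on WHITE (11,7): turn R to S, flip to black, move to (12,7). |black|=3
Step 3: on WHITE (12,7): turn R to W, flip to black, move to (12,6). |black|=4
Step 4: on WHITE (12,6): turn R to N, flip to black, move to (11,6). |black|=5
Step 5: on BLACK (11,6): turn L to W, flip to white, move to (11,5). |black|=4
Step 6: on WHITE (11,5): turn R to N, flip to black, move to (10,5). |black|=5
Step 7: on WHITE (10,5): turn R to E, flip to black, move to (10,6). |black|=6
Step 8: on WHITE (10,6): turn R to S, flip to black, move to (11,6). |black|=7
Step 9: on WHITE (11,6): turn R to W, flip to black, move to (11,5). |black|=8
Step 10: on BLACK (11,5): turn L to S, flip to white, move to (12,5). |black|=7
Step 11: on WHITE (12,5): turn R to W, flip to black, move to (12,4). |black|=8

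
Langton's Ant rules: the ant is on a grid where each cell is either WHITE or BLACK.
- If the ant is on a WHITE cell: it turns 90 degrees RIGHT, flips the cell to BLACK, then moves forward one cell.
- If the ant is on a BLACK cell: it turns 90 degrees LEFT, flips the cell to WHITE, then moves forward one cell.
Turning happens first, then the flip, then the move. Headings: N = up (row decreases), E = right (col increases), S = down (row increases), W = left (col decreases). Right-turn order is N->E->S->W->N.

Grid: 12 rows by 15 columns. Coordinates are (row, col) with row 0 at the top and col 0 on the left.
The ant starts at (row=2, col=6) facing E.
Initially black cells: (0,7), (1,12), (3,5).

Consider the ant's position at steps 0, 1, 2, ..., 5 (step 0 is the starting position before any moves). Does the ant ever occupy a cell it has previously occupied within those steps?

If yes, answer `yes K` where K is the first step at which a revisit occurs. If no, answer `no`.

Answer: no

Derivation:
Step 1: on WHITE (2,6): turn R to S, flip to black, move to (3,6). |black|=4 — new cell
Step 2: on WHITE (3,6): turn R to W, flip to black, move to (3,5). |black|=5 — new cell
Step 3: on BLACK (3,5): turn L to S, flip to white, move to (4,5). |black|=4 — new cell
Step 4: on WHITE (4,5): turn R to W, flip to black, move to (4,4). |black|=5 — new cell
Step 5: on WHITE (4,4): turn R to N, flip to black, move to (3,4). |black|=6 — new cell
No revisit within 5 steps.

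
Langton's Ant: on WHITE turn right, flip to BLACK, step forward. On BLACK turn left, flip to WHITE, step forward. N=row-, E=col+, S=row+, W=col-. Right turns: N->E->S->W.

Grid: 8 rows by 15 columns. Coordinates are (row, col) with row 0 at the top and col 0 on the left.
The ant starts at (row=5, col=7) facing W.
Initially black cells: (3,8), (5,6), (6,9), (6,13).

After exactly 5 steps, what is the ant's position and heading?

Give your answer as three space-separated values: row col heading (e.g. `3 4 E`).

Answer: 6 7 S

Derivation:
Step 1: on WHITE (5,7): turn R to N, flip to black, move to (4,7). |black|=5
Step 2: on WHITE (4,7): turn R to E, flip to black, move to (4,8). |black|=6
Step 3: on WHITE (4,8): turn R to S, flip to black, move to (5,8). |black|=7
Step 4: on WHITE (5,8): turn R to W, flip to black, move to (5,7). |black|=8
Step 5: on BLACK (5,7): turn L to S, flip to white, move to (6,7). |black|=7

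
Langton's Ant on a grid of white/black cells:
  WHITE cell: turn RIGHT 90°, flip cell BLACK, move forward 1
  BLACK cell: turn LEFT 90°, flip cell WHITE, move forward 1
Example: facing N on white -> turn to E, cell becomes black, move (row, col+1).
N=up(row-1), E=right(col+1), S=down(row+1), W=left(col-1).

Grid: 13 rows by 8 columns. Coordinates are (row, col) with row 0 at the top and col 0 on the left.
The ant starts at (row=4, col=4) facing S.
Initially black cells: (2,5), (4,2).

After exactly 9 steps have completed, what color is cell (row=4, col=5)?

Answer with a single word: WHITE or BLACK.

Answer: BLACK

Derivation:
Step 1: on WHITE (4,4): turn R to W, flip to black, move to (4,3). |black|=3
Step 2: on WHITE (4,3): turn R to N, flip to black, move to (3,3). |black|=4
Step 3: on WHITE (3,3): turn R to E, flip to black, move to (3,4). |black|=5
Step 4: on WHITE (3,4): turn R to S, flip to black, move to (4,4). |black|=6
Step 5: on BLACK (4,4): turn L to E, flip to white, move to (4,5). |black|=5
Step 6: on WHITE (4,5): turn R to S, flip to black, move to (5,5). |black|=6
Step 7: on WHITE (5,5): turn R to W, flip to black, move to (5,4). |black|=7
Step 8: on WHITE (5,4): turn R to N, flip to black, move to (4,4). |black|=8
Step 9: on WHITE (4,4): turn R to E, flip to black, move to (4,5). |black|=9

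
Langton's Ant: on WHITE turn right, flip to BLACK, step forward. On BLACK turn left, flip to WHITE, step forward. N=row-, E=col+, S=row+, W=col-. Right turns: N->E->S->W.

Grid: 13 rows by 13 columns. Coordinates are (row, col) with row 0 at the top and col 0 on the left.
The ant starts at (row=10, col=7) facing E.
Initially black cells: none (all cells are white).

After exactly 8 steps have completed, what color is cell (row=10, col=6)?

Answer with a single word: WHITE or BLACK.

Answer: BLACK

Derivation:
Step 1: on WHITE (10,7): turn R to S, flip to black, move to (11,7). |black|=1
Step 2: on WHITE (11,7): turn R to W, flip to black, move to (11,6). |black|=2
Step 3: on WHITE (11,6): turn R to N, flip to black, move to (10,6). |black|=3
Step 4: on WHITE (10,6): turn R to E, flip to black, move to (10,7). |black|=4
Step 5: on BLACK (10,7): turn L to N, flip to white, move to (9,7). |black|=3
Step 6: on WHITE (9,7): turn R to E, flip to black, move to (9,8). |black|=4
Step 7: on WHITE (9,8): turn R to S, flip to black, move to (10,8). |black|=5
Step 8: on WHITE (10,8): turn R to W, flip to black, move to (10,7). |black|=6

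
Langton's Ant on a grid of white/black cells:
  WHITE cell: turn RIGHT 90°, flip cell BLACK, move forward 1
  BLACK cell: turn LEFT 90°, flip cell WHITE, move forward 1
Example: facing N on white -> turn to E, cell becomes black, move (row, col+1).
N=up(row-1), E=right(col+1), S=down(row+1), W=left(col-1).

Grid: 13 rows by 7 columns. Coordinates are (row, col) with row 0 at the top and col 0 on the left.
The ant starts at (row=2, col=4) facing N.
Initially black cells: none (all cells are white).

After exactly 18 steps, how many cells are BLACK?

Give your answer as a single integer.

Step 1: on WHITE (2,4): turn R to E, flip to black, move to (2,5). |black|=1
Step 2: on WHITE (2,5): turn R to S, flip to black, move to (3,5). |black|=2
Step 3: on WHITE (3,5): turn R to W, flip to black, move to (3,4). |black|=3
Step 4: on WHITE (3,4): turn R to N, flip to black, move to (2,4). |black|=4
Step 5: on BLACK (2,4): turn L to W, flip to white, move to (2,3). |black|=3
Step 6: on WHITE (2,3): turn R to N, flip to black, move to (1,3). |black|=4
Step 7: on WHITE (1,3): turn R to E, flip to black, move to (1,4). |black|=5
Step 8: on WHITE (1,4): turn R to S, flip to black, move to (2,4). |black|=6
Step 9: on WHITE (2,4): turn R to W, flip to black, move to (2,3). |black|=7
Step 10: on BLACK (2,3): turn L to S, flip to white, move to (3,3). |black|=6
Step 11: on WHITE (3,3): turn R to W, flip to black, move to (3,2). |black|=7
Step 12: on WHITE (3,2): turn R to N, flip to black, move to (2,2). |black|=8
Step 13: on WHITE (2,2): turn R to E, flip to black, move to (2,3). |black|=9
Step 14: on WHITE (2,3): turn R to S, flip to black, move to (3,3). |black|=10
Step 15: on BLACK (3,3): turn L to E, flip to white, move to (3,4). |black|=9
Step 16: on BLACK (3,4): turn L to N, flip to white, move to (2,4). |black|=8
Step 17: on BLACK (2,4): turn L to W, flip to white, move to (2,3). |black|=7
Step 18: on BLACK (2,3): turn L to S, flip to white, move to (3,3). |black|=6

Answer: 6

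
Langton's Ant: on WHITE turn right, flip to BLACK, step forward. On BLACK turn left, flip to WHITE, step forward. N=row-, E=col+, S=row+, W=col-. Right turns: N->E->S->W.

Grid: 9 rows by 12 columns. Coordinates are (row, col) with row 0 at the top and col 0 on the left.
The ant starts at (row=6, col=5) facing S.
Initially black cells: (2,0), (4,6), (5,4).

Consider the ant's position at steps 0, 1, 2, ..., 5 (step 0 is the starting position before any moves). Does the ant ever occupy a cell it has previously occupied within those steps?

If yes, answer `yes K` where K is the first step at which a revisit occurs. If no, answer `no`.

Step 1: on WHITE (6,5): turn R to W, flip to black, move to (6,4). |black|=4 — new cell
Step 2: on WHITE (6,4): turn R to N, flip to black, move to (5,4). |black|=5 — new cell
Step 3: on BLACK (5,4): turn L to W, flip to white, move to (5,3). |black|=4 — new cell
Step 4: on WHITE (5,3): turn R to N, flip to black, move to (4,3). |black|=5 — new cell
Step 5: on WHITE (4,3): turn R to E, flip to black, move to (4,4). |black|=6 — new cell
No revisit within 5 steps.

Answer: no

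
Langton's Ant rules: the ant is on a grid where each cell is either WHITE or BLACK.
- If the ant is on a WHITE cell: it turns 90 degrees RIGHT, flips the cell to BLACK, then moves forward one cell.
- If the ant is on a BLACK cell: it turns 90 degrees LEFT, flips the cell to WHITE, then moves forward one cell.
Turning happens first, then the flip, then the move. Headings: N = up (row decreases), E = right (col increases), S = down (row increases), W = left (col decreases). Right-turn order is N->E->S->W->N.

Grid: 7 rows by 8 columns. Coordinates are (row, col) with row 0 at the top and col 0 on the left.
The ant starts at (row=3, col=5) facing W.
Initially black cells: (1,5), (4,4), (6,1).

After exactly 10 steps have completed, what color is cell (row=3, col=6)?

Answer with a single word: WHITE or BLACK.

Answer: BLACK

Derivation:
Step 1: on WHITE (3,5): turn R to N, flip to black, move to (2,5). |black|=4
Step 2: on WHITE (2,5): turn R to E, flip to black, move to (2,6). |black|=5
Step 3: on WHITE (2,6): turn R to S, flip to black, move to (3,6). |black|=6
Step 4: on WHITE (3,6): turn R to W, flip to black, move to (3,5). |black|=7
Step 5: on BLACK (3,5): turn L to S, flip to white, move to (4,5). |black|=6
Step 6: on WHITE (4,5): turn R to W, flip to black, move to (4,4). |black|=7
Step 7: on BLACK (4,4): turn L to S, flip to white, move to (5,4). |black|=6
Step 8: on WHITE (5,4): turn R to W, flip to black, move to (5,3). |black|=7
Step 9: on WHITE (5,3): turn R to N, flip to black, move to (4,3). |black|=8
Step 10: on WHITE (4,3): turn R to E, flip to black, move to (4,4). |black|=9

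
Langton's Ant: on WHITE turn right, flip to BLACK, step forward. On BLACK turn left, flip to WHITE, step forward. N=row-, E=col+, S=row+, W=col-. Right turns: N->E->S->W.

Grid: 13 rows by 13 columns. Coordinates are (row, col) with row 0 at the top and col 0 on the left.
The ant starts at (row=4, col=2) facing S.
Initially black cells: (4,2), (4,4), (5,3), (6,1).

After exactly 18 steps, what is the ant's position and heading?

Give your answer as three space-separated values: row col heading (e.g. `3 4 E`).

Step 1: on BLACK (4,2): turn L to E, flip to white, move to (4,3). |black|=3
Step 2: on WHITE (4,3): turn R to S, flip to black, move to (5,3). |black|=4
Step 3: on BLACK (5,3): turn L to E, flip to white, move to (5,4). |black|=3
Step 4: on WHITE (5,4): turn R to S, flip to black, move to (6,4). |black|=4
Step 5: on WHITE (6,4): turn R to W, flip to black, move to (6,3). |black|=5
Step 6: on WHITE (6,3): turn R to N, flip to black, move to (5,3). |black|=6
Step 7: on WHITE (5,3): turn R to E, flip to black, move to (5,4). |black|=7
Step 8: on BLACK (5,4): turn L to N, flip to white, move to (4,4). |black|=6
Step 9: on BLACK (4,4): turn L to W, flip to white, move to (4,3). |black|=5
Step 10: on BLACK (4,3): turn L to S, flip to white, move to (5,3). |black|=4
Step 11: on BLACK (5,3): turn L to E, flip to white, move to (5,4). |black|=3
Step 12: on WHITE (5,4): turn R to S, flip to black, move to (6,4). |black|=4
Step 13: on BLACK (6,4): turn L to E, flip to white, move to (6,5). |black|=3
Step 14: on WHITE (6,5): turn R to S, flip to black, move to (7,5). |black|=4
Step 15: on WHITE (7,5): turn R to W, flip to black, move to (7,4). |black|=5
Step 16: on WHITE (7,4): turn R to N, flip to black, move to (6,4). |black|=6
Step 17: on WHITE (6,4): turn R to E, flip to black, move to (6,5). |black|=7
Step 18: on BLACK (6,5): turn L to N, flip to white, move to (5,5). |black|=6

Answer: 5 5 N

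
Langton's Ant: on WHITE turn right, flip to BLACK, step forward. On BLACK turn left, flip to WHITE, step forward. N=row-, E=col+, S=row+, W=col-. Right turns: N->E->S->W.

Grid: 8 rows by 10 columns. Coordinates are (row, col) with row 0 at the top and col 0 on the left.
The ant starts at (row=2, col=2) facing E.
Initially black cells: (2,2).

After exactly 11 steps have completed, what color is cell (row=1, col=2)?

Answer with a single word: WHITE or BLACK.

Answer: BLACK

Derivation:
Step 1: on BLACK (2,2): turn L to N, flip to white, move to (1,2). |black|=0
Step 2: on WHITE (1,2): turn R to E, flip to black, move to (1,3). |black|=1
Step 3: on WHITE (1,3): turn R to S, flip to black, move to (2,3). |black|=2
Step 4: on WHITE (2,3): turn R to W, flip to black, move to (2,2). |black|=3
Step 5: on WHITE (2,2): turn R to N, flip to black, move to (1,2). |black|=4
Step 6: on BLACK (1,2): turn L to W, flip to white, move to (1,1). |black|=3
Step 7: on WHITE (1,1): turn R to N, flip to black, move to (0,1). |black|=4
Step 8: on WHITE (0,1): turn R to E, flip to black, move to (0,2). |black|=5
Step 9: on WHITE (0,2): turn R to S, flip to black, move to (1,2). |black|=6
Step 10: on WHITE (1,2): turn R to W, flip to black, move to (1,1). |black|=7
Step 11: on BLACK (1,1): turn L to S, flip to white, move to (2,1). |black|=6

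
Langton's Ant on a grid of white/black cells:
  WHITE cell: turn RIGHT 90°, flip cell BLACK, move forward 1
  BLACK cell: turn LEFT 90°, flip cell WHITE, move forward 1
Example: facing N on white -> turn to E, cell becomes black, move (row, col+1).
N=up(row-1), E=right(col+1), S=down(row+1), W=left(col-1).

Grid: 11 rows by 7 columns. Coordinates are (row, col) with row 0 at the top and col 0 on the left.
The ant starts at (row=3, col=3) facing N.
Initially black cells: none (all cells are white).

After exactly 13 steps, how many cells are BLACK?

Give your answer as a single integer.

Answer: 9

Derivation:
Step 1: on WHITE (3,3): turn R to E, flip to black, move to (3,4). |black|=1
Step 2: on WHITE (3,4): turn R to S, flip to black, move to (4,4). |black|=2
Step 3: on WHITE (4,4): turn R to W, flip to black, move to (4,3). |black|=3
Step 4: on WHITE (4,3): turn R to N, flip to black, move to (3,3). |black|=4
Step 5: on BLACK (3,3): turn L to W, flip to white, move to (3,2). |black|=3
Step 6: on WHITE (3,2): turn R to N, flip to black, move to (2,2). |black|=4
Step 7: on WHITE (2,2): turn R to E, flip to black, move to (2,3). |black|=5
Step 8: on WHITE (2,3): turn R to S, flip to black, move to (3,3). |black|=6
Step 9: on WHITE (3,3): turn R to W, flip to black, move to (3,2). |black|=7
Step 10: on BLACK (3,2): turn L to S, flip to white, move to (4,2). |black|=6
Step 11: on WHITE (4,2): turn R to W, flip to black, move to (4,1). |black|=7
Step 12: on WHITE (4,1): turn R to N, flip to black, move to (3,1). |black|=8
Step 13: on WHITE (3,1): turn R to E, flip to black, move to (3,2). |black|=9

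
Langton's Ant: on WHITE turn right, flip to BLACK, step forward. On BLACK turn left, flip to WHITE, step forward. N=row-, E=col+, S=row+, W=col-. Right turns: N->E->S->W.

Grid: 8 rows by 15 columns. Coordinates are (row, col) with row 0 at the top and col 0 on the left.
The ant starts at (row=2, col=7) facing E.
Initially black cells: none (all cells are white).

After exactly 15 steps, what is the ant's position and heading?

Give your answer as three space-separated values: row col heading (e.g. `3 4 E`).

Step 1: on WHITE (2,7): turn R to S, flip to black, move to (3,7). |black|=1
Step 2: on WHITE (3,7): turn R to W, flip to black, move to (3,6). |black|=2
Step 3: on WHITE (3,6): turn R to N, flip to black, move to (2,6). |black|=3
Step 4: on WHITE (2,6): turn R to E, flip to black, move to (2,7). |black|=4
Step 5: on BLACK (2,7): turn L to N, flip to white, move to (1,7). |black|=3
Step 6: on WHITE (1,7): turn R to E, flip to black, move to (1,8). |black|=4
Step 7: on WHITE (1,8): turn R to S, flip to black, move to (2,8). |black|=5
Step 8: on WHITE (2,8): turn R to W, flip to black, move to (2,7). |black|=6
Step 9: on WHITE (2,7): turn R to N, flip to black, move to (1,7). |black|=7
Step 10: on BLACK (1,7): turn L to W, flip to white, move to (1,6). |black|=6
Step 11: on WHITE (1,6): turn R to N, flip to black, move to (0,6). |black|=7
Step 12: on WHITE (0,6): turn R to E, flip to black, move to (0,7). |black|=8
Step 13: on WHITE (0,7): turn R to S, flip to black, move to (1,7). |black|=9
Step 14: on WHITE (1,7): turn R to W, flip to black, move to (1,6). |black|=10
Step 15: on BLACK (1,6): turn L to S, flip to white, move to (2,6). |black|=9

Answer: 2 6 S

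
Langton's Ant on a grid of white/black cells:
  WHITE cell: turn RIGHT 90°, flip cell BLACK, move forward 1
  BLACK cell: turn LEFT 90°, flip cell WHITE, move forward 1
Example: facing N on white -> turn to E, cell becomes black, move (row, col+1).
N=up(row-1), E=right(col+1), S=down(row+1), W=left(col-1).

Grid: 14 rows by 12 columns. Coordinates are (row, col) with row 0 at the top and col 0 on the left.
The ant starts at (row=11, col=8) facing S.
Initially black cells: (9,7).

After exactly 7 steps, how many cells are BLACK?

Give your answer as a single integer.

Step 1: on WHITE (11,8): turn R to W, flip to black, move to (11,7). |black|=2
Step 2: on WHITE (11,7): turn R to N, flip to black, move to (10,7). |black|=3
Step 3: on WHITE (10,7): turn R to E, flip to black, move to (10,8). |black|=4
Step 4: on WHITE (10,8): turn R to S, flip to black, move to (11,8). |black|=5
Step 5: on BLACK (11,8): turn L to E, flip to white, move to (11,9). |black|=4
Step 6: on WHITE (11,9): turn R to S, flip to black, move to (12,9). |black|=5
Step 7: on WHITE (12,9): turn R to W, flip to black, move to (12,8). |black|=6

Answer: 6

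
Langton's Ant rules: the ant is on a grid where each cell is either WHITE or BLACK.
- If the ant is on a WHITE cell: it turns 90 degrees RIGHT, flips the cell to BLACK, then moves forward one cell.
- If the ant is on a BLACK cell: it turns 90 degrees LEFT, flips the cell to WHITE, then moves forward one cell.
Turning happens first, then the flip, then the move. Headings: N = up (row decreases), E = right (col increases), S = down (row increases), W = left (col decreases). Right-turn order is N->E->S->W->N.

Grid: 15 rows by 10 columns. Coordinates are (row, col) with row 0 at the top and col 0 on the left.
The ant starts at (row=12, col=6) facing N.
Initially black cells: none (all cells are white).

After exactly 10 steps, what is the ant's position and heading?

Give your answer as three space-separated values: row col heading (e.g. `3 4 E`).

Answer: 13 5 S

Derivation:
Step 1: on WHITE (12,6): turn R to E, flip to black, move to (12,7). |black|=1
Step 2: on WHITE (12,7): turn R to S, flip to black, move to (13,7). |black|=2
Step 3: on WHITE (13,7): turn R to W, flip to black, move to (13,6). |black|=3
Step 4: on WHITE (13,6): turn R to N, flip to black, move to (12,6). |black|=4
Step 5: on BLACK (12,6): turn L to W, flip to white, move to (12,5). |black|=3
Step 6: on WHITE (12,5): turn R to N, flip to black, move to (11,5). |black|=4
Step 7: on WHITE (11,5): turn R to E, flip to black, move to (11,6). |black|=5
Step 8: on WHITE (11,6): turn R to S, flip to black, move to (12,6). |black|=6
Step 9: on WHITE (12,6): turn R to W, flip to black, move to (12,5). |black|=7
Step 10: on BLACK (12,5): turn L to S, flip to white, move to (13,5). |black|=6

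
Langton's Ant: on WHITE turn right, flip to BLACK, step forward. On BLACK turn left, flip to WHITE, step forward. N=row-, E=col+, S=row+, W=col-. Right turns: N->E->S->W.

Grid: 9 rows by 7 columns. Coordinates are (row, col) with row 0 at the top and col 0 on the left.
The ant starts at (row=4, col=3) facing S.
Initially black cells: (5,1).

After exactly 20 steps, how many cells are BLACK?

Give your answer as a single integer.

Answer: 7

Derivation:
Step 1: on WHITE (4,3): turn R to W, flip to black, move to (4,2). |black|=2
Step 2: on WHITE (4,2): turn R to N, flip to black, move to (3,2). |black|=3
Step 3: on WHITE (3,2): turn R to E, flip to black, move to (3,3). |black|=4
Step 4: on WHITE (3,3): turn R to S, flip to black, move to (4,3). |black|=5
Step 5: on BLACK (4,3): turn L to E, flip to white, move to (4,4). |black|=4
Step 6: on WHITE (4,4): turn R to S, flip to black, move to (5,4). |black|=5
Step 7: on WHITE (5,4): turn R to W, flip to black, move to (5,3). |black|=6
Step 8: on WHITE (5,3): turn R to N, flip to black, move to (4,3). |black|=7
Step 9: on WHITE (4,3): turn R to E, flip to black, move to (4,4). |black|=8
Step 10: on BLACK (4,4): turn L to N, flip to white, move to (3,4). |black|=7
Step 11: on WHITE (3,4): turn R to E, flip to black, move to (3,5). |black|=8
Step 12: on WHITE (3,5): turn R to S, flip to black, move to (4,5). |black|=9
Step 13: on WHITE (4,5): turn R to W, flip to black, move to (4,4). |black|=10
Step 14: on WHITE (4,4): turn R to N, flip to black, move to (3,4). |black|=11
Step 15: on BLACK (3,4): turn L to W, flip to white, move to (3,3). |black|=10
Step 16: on BLACK (3,3): turn L to S, flip to white, move to (4,3). |black|=9
Step 17: on BLACK (4,3): turn L to E, flip to white, move to (4,4). |black|=8
Step 18: on BLACK (4,4): turn L to N, flip to white, move to (3,4). |black|=7
Step 19: on WHITE (3,4): turn R to E, flip to black, move to (3,5). |black|=8
Step 20: on BLACK (3,5): turn L to N, flip to white, move to (2,5). |black|=7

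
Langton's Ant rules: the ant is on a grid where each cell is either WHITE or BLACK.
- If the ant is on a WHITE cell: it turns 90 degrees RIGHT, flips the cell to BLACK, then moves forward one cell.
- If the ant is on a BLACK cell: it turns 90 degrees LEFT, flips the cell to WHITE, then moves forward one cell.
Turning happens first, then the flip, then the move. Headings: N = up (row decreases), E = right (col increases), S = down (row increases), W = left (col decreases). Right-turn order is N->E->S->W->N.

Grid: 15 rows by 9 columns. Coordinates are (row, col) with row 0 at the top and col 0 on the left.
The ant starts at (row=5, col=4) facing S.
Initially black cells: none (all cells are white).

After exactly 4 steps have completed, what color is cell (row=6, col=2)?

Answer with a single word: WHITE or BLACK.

Step 1: on WHITE (5,4): turn R to W, flip to black, move to (5,3). |black|=1
Step 2: on WHITE (5,3): turn R to N, flip to black, move to (4,3). |black|=2
Step 3: on WHITE (4,3): turn R to E, flip to black, move to (4,4). |black|=3
Step 4: on WHITE (4,4): turn R to S, flip to black, move to (5,4). |black|=4

Answer: WHITE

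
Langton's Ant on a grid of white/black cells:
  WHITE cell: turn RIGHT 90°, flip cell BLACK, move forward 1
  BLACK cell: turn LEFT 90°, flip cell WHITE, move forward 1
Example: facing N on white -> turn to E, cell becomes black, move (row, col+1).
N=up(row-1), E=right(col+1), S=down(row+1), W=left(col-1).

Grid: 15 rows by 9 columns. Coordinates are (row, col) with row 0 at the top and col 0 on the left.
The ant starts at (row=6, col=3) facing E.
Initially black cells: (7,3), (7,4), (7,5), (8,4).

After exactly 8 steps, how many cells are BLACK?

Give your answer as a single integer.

Step 1: on WHITE (6,3): turn R to S, flip to black, move to (7,3). |black|=5
Step 2: on BLACK (7,3): turn L to E, flip to white, move to (7,4). |black|=4
Step 3: on BLACK (7,4): turn L to N, flip to white, move to (6,4). |black|=3
Step 4: on WHITE (6,4): turn R to E, flip to black, move to (6,5). |black|=4
Step 5: on WHITE (6,5): turn R to S, flip to black, move to (7,5). |black|=5
Step 6: on BLACK (7,5): turn L to E, flip to white, move to (7,6). |black|=4
Step 7: on WHITE (7,6): turn R to S, flip to black, move to (8,6). |black|=5
Step 8: on WHITE (8,6): turn R to W, flip to black, move to (8,5). |black|=6

Answer: 6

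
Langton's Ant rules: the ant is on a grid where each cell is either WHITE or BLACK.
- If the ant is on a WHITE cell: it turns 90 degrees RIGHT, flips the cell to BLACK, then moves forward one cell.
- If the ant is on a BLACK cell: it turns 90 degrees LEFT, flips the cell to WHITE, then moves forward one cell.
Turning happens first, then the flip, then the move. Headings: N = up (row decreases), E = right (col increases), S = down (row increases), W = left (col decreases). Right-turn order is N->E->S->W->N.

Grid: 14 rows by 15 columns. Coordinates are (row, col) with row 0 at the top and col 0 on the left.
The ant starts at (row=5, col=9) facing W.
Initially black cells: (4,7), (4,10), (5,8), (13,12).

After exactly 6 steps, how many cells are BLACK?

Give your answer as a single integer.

Answer: 8

Derivation:
Step 1: on WHITE (5,9): turn R to N, flip to black, move to (4,9). |black|=5
Step 2: on WHITE (4,9): turn R to E, flip to black, move to (4,10). |black|=6
Step 3: on BLACK (4,10): turn L to N, flip to white, move to (3,10). |black|=5
Step 4: on WHITE (3,10): turn R to E, flip to black, move to (3,11). |black|=6
Step 5: on WHITE (3,11): turn R to S, flip to black, move to (4,11). |black|=7
Step 6: on WHITE (4,11): turn R to W, flip to black, move to (4,10). |black|=8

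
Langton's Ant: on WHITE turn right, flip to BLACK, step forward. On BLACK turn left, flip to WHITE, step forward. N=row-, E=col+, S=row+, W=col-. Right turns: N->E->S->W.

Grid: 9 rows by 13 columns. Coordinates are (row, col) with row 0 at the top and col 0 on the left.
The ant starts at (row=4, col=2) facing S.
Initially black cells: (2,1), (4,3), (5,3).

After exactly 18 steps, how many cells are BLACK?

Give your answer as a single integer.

Step 1: on WHITE (4,2): turn R to W, flip to black, move to (4,1). |black|=4
Step 2: on WHITE (4,1): turn R to N, flip to black, move to (3,1). |black|=5
Step 3: on WHITE (3,1): turn R to E, flip to black, move to (3,2). |black|=6
Step 4: on WHITE (3,2): turn R to S, flip to black, move to (4,2). |black|=7
Step 5: on BLACK (4,2): turn L to E, flip to white, move to (4,3). |black|=6
Step 6: on BLACK (4,3): turn L to N, flip to white, move to (3,3). |black|=5
Step 7: on WHITE (3,3): turn R to E, flip to black, move to (3,4). |black|=6
Step 8: on WHITE (3,4): turn R to S, flip to black, move to (4,4). |black|=7
Step 9: on WHITE (4,4): turn R to W, flip to black, move to (4,3). |black|=8
Step 10: on WHITE (4,3): turn R to N, flip to black, move to (3,3). |black|=9
Step 11: on BLACK (3,3): turn L to W, flip to white, move to (3,2). |black|=8
Step 12: on BLACK (3,2): turn L to S, flip to white, move to (4,2). |black|=7
Step 13: on WHITE (4,2): turn R to W, flip to black, move to (4,1). |black|=8
Step 14: on BLACK (4,1): turn L to S, flip to white, move to (5,1). |black|=7
Step 15: on WHITE (5,1): turn R to W, flip to black, move to (5,0). |black|=8
Step 16: on WHITE (5,0): turn R to N, flip to black, move to (4,0). |black|=9
Step 17: on WHITE (4,0): turn R to E, flip to black, move to (4,1). |black|=10
Step 18: on WHITE (4,1): turn R to S, flip to black, move to (5,1). |black|=11

Answer: 11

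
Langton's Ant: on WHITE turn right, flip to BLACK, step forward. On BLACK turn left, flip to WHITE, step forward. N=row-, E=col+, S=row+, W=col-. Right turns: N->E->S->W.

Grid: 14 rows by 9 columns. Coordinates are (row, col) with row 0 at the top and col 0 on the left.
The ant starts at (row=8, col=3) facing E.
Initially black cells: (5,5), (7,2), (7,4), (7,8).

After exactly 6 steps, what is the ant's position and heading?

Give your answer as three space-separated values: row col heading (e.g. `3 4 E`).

Answer: 7 4 E

Derivation:
Step 1: on WHITE (8,3): turn R to S, flip to black, move to (9,3). |black|=5
Step 2: on WHITE (9,3): turn R to W, flip to black, move to (9,2). |black|=6
Step 3: on WHITE (9,2): turn R to N, flip to black, move to (8,2). |black|=7
Step 4: on WHITE (8,2): turn R to E, flip to black, move to (8,3). |black|=8
Step 5: on BLACK (8,3): turn L to N, flip to white, move to (7,3). |black|=7
Step 6: on WHITE (7,3): turn R to E, flip to black, move to (7,4). |black|=8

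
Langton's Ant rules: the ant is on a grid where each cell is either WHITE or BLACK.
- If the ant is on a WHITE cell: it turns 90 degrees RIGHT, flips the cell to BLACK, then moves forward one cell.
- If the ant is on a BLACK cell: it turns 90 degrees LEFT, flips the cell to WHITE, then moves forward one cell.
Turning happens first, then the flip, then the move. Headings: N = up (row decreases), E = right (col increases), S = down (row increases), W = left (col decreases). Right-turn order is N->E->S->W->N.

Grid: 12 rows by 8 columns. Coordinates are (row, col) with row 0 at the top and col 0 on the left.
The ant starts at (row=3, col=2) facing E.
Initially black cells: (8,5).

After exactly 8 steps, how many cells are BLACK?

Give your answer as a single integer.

Answer: 7

Derivation:
Step 1: on WHITE (3,2): turn R to S, flip to black, move to (4,2). |black|=2
Step 2: on WHITE (4,2): turn R to W, flip to black, move to (4,1). |black|=3
Step 3: on WHITE (4,1): turn R to N, flip to black, move to (3,1). |black|=4
Step 4: on WHITE (3,1): turn R to E, flip to black, move to (3,2). |black|=5
Step 5: on BLACK (3,2): turn L to N, flip to white, move to (2,2). |black|=4
Step 6: on WHITE (2,2): turn R to E, flip to black, move to (2,3). |black|=5
Step 7: on WHITE (2,3): turn R to S, flip to black, move to (3,3). |black|=6
Step 8: on WHITE (3,3): turn R to W, flip to black, move to (3,2). |black|=7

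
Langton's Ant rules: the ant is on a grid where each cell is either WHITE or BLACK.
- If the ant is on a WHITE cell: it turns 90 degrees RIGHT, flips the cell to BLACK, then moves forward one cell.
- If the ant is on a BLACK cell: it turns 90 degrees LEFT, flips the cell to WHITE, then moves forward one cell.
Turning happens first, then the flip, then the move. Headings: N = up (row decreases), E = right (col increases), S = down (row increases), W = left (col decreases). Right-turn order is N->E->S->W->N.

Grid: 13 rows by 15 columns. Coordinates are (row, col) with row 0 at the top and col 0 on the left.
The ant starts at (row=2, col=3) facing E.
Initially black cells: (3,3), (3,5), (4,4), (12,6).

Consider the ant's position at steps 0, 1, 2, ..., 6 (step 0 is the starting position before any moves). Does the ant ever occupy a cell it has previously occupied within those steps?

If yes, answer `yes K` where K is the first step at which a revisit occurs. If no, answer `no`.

Answer: no

Derivation:
Step 1: on WHITE (2,3): turn R to S, flip to black, move to (3,3). |black|=5 — new cell
Step 2: on BLACK (3,3): turn L to E, flip to white, move to (3,4). |black|=4 — new cell
Step 3: on WHITE (3,4): turn R to S, flip to black, move to (4,4). |black|=5 — new cell
Step 4: on BLACK (4,4): turn L to E, flip to white, move to (4,5). |black|=4 — new cell
Step 5: on WHITE (4,5): turn R to S, flip to black, move to (5,5). |black|=5 — new cell
Step 6: on WHITE (5,5): turn R to W, flip to black, move to (5,4). |black|=6 — new cell
No revisit within 6 steps.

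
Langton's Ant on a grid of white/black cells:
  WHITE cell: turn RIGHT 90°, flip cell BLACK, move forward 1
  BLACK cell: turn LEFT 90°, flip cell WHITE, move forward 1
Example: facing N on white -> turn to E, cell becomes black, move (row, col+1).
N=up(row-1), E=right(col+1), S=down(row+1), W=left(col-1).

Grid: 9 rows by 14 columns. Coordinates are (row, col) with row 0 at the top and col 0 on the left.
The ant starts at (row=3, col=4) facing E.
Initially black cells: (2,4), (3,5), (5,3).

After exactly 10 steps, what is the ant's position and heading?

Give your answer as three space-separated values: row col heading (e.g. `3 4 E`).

Answer: 2 3 W

Derivation:
Step 1: on WHITE (3,4): turn R to S, flip to black, move to (4,4). |black|=4
Step 2: on WHITE (4,4): turn R to W, flip to black, move to (4,3). |black|=5
Step 3: on WHITE (4,3): turn R to N, flip to black, move to (3,3). |black|=6
Step 4: on WHITE (3,3): turn R to E, flip to black, move to (3,4). |black|=7
Step 5: on BLACK (3,4): turn L to N, flip to white, move to (2,4). |black|=6
Step 6: on BLACK (2,4): turn L to W, flip to white, move to (2,3). |black|=5
Step 7: on WHITE (2,3): turn R to N, flip to black, move to (1,3). |black|=6
Step 8: on WHITE (1,3): turn R to E, flip to black, move to (1,4). |black|=7
Step 9: on WHITE (1,4): turn R to S, flip to black, move to (2,4). |black|=8
Step 10: on WHITE (2,4): turn R to W, flip to black, move to (2,3). |black|=9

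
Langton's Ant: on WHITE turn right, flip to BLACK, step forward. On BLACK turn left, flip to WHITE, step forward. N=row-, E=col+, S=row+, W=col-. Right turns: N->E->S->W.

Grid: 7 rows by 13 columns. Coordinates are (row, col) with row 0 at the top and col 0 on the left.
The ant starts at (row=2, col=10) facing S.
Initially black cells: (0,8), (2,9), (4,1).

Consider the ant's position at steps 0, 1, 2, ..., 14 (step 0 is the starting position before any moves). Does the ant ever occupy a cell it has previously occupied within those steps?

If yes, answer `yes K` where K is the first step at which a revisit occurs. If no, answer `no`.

Answer: yes 5

Derivation:
Step 1: on WHITE (2,10): turn R to W, flip to black, move to (2,9). |black|=4 — new cell
Step 2: on BLACK (2,9): turn L to S, flip to white, move to (3,9). |black|=3 — new cell
Step 3: on WHITE (3,9): turn R to W, flip to black, move to (3,8). |black|=4 — new cell
Step 4: on WHITE (3,8): turn R to N, flip to black, move to (2,8). |black|=5 — new cell
Step 5: on WHITE (2,8): turn R to E, flip to black, move to (2,9). |black|=6 — REVISIT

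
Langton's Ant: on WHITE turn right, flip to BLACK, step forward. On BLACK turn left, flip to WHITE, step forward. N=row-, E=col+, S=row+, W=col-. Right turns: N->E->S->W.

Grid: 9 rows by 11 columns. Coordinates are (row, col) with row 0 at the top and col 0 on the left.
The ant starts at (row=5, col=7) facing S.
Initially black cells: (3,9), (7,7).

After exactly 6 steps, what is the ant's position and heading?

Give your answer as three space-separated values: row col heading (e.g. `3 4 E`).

Step 1: on WHITE (5,7): turn R to W, flip to black, move to (5,6). |black|=3
Step 2: on WHITE (5,6): turn R to N, flip to black, move to (4,6). |black|=4
Step 3: on WHITE (4,6): turn R to E, flip to black, move to (4,7). |black|=5
Step 4: on WHITE (4,7): turn R to S, flip to black, move to (5,7). |black|=6
Step 5: on BLACK (5,7): turn L to E, flip to white, move to (5,8). |black|=5
Step 6: on WHITE (5,8): turn R to S, flip to black, move to (6,8). |black|=6

Answer: 6 8 S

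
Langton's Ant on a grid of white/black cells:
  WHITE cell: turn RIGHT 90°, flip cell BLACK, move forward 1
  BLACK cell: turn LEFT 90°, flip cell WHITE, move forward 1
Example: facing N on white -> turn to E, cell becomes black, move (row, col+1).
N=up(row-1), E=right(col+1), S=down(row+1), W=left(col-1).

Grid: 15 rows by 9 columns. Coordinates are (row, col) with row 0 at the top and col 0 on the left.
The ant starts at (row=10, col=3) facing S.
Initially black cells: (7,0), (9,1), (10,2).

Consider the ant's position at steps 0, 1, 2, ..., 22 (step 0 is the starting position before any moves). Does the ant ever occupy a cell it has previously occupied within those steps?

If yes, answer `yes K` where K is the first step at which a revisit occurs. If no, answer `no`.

Step 1: on WHITE (10,3): turn R to W, flip to black, move to (10,2). |black|=4 — new cell
Step 2: on BLACK (10,2): turn L to S, flip to white, move to (11,2). |black|=3 — new cell
Step 3: on WHITE (11,2): turn R to W, flip to black, move to (11,1). |black|=4 — new cell
Step 4: on WHITE (11,1): turn R to N, flip to black, move to (10,1). |black|=5 — new cell
Step 5: on WHITE (10,1): turn R to E, flip to black, move to (10,2). |black|=6 — REVISIT

Answer: yes 5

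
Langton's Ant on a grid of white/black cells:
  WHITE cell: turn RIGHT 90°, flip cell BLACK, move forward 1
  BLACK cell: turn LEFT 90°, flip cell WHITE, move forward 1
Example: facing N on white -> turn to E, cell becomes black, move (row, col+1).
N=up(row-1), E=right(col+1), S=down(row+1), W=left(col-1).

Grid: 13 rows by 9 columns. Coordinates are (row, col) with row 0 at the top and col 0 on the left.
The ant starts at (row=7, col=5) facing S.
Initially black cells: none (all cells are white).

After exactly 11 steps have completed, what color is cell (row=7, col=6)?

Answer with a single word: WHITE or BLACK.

Step 1: on WHITE (7,5): turn R to W, flip to black, move to (7,4). |black|=1
Step 2: on WHITE (7,4): turn R to N, flip to black, move to (6,4). |black|=2
Step 3: on WHITE (6,4): turn R to E, flip to black, move to (6,5). |black|=3
Step 4: on WHITE (6,5): turn R to S, flip to black, move to (7,5). |black|=4
Step 5: on BLACK (7,5): turn L to E, flip to white, move to (7,6). |black|=3
Step 6: on WHITE (7,6): turn R to S, flip to black, move to (8,6). |black|=4
Step 7: on WHITE (8,6): turn R to W, flip to black, move to (8,5). |black|=5
Step 8: on WHITE (8,5): turn R to N, flip to black, move to (7,5). |black|=6
Step 9: on WHITE (7,5): turn R to E, flip to black, move to (7,6). |black|=7
Step 10: on BLACK (7,6): turn L to N, flip to white, move to (6,6). |black|=6
Step 11: on WHITE (6,6): turn R to E, flip to black, move to (6,7). |black|=7

Answer: WHITE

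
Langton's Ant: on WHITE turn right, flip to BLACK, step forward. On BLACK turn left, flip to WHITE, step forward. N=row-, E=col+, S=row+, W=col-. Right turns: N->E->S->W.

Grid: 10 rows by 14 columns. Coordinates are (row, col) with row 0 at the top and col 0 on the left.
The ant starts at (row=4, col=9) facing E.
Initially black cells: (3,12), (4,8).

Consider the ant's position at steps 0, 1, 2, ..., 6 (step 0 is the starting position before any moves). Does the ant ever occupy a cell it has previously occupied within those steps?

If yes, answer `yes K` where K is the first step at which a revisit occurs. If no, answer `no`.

Answer: no

Derivation:
Step 1: on WHITE (4,9): turn R to S, flip to black, move to (5,9). |black|=3 — new cell
Step 2: on WHITE (5,9): turn R to W, flip to black, move to (5,8). |black|=4 — new cell
Step 3: on WHITE (5,8): turn R to N, flip to black, move to (4,8). |black|=5 — new cell
Step 4: on BLACK (4,8): turn L to W, flip to white, move to (4,7). |black|=4 — new cell
Step 5: on WHITE (4,7): turn R to N, flip to black, move to (3,7). |black|=5 — new cell
Step 6: on WHITE (3,7): turn R to E, flip to black, move to (3,8). |black|=6 — new cell
No revisit within 6 steps.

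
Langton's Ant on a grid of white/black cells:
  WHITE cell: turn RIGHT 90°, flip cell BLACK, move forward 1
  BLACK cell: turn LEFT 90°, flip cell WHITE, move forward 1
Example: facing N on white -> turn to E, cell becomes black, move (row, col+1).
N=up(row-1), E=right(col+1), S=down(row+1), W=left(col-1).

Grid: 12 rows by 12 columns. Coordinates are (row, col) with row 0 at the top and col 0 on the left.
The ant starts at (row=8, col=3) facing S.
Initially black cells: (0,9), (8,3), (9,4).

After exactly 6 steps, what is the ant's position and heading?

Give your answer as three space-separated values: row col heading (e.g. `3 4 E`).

Answer: 9 4 N

Derivation:
Step 1: on BLACK (8,3): turn L to E, flip to white, move to (8,4). |black|=2
Step 2: on WHITE (8,4): turn R to S, flip to black, move to (9,4). |black|=3
Step 3: on BLACK (9,4): turn L to E, flip to white, move to (9,5). |black|=2
Step 4: on WHITE (9,5): turn R to S, flip to black, move to (10,5). |black|=3
Step 5: on WHITE (10,5): turn R to W, flip to black, move to (10,4). |black|=4
Step 6: on WHITE (10,4): turn R to N, flip to black, move to (9,4). |black|=5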